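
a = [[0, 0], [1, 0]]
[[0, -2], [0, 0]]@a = [[-2, 0], [0, 0]]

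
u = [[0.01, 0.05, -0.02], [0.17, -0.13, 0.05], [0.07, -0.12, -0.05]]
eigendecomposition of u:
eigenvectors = [[(-0.75+0j), (-0.08+0.11j), -0.08-0.11j], [-0.63+0.00j, 0.40-0.36j, (0.4+0.36j)], [0.21+0.00j, (0.83+0j), (0.83-0j)]]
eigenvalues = [(0.06+0j), (-0.11+0.06j), (-0.11-0.06j)]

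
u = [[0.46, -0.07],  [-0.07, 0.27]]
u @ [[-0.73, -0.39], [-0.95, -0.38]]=[[-0.27, -0.15], [-0.21, -0.08]]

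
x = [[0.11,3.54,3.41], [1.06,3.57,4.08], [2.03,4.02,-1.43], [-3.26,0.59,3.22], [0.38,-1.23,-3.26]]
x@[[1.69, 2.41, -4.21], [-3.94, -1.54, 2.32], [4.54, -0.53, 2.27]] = [[1.72, -6.99, 15.49], [6.25, -5.11, 13.08], [-18.90, -0.54, -2.47], [6.78, -10.47, 22.40], [-9.31, 4.54, -11.85]]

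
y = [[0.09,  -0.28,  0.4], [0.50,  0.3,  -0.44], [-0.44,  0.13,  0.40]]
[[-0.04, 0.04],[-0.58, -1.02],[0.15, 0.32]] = y @[[-1.04, -1.66], [-0.89, -1.47], [-0.48, -0.56]]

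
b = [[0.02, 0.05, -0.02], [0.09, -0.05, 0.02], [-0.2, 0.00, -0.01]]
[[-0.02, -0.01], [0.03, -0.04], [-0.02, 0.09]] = b@[[0.06, -0.46], [-0.3, 0.09], [0.39, 0.14]]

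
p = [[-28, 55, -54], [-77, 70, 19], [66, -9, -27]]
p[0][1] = 55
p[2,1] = -9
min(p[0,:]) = -54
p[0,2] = -54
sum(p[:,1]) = 116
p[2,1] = -9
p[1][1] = 70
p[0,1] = 55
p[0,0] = -28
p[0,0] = -28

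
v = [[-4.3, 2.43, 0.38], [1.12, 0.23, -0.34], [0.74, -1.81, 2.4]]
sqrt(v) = [[(0.09+1.97j),0.34-0.98j,0.06-0.15j], [0.16-0.45j,(0.77+0.22j),-0.12+0.03j], [(0.09-0.31j),-0.65+0.15j,(1.54+0.02j)]]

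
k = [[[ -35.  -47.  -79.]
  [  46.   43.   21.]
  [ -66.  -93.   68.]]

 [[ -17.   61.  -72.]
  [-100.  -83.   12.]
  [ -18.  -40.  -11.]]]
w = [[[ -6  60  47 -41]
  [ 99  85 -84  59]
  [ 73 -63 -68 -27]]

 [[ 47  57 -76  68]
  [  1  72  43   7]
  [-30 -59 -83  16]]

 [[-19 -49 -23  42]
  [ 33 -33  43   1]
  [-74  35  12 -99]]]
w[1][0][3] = 68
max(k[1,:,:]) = 61.0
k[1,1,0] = -100.0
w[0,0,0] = -6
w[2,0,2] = -23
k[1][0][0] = -17.0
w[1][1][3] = 7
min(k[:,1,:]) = -100.0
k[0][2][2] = 68.0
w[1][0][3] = 68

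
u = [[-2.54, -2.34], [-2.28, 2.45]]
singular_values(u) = [3.45, 3.35]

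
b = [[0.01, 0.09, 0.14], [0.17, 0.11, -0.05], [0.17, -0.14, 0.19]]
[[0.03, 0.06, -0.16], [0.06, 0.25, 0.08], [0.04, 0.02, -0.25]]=b @ [[0.24,0.94,0.01], [0.18,0.78,0.15], [0.11,-0.16,-1.23]]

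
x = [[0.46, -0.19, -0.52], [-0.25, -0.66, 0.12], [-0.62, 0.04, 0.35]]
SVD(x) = [[-0.66, -0.33, 0.67], [0.29, -0.94, -0.18], [0.69, 0.08, 0.72]] @ diag([1.0177734031399541, 0.692971447268363, 0.15174937605046818]) @ [[-0.79, -0.04, 0.61],[0.05, 0.99, 0.13],[-0.61, 0.13, -0.78]]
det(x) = 0.11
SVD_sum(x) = [[0.53, 0.03, -0.41], [-0.23, -0.01, 0.18], [-0.56, -0.03, 0.43]] + [[-0.01, -0.23, -0.03], [-0.03, -0.65, -0.08], [0.00, 0.05, 0.01]] + [[-0.06,0.01,-0.08], [0.02,-0.0,0.02], [-0.07,0.01,-0.09]]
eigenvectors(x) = [[-0.71, 0.62, -0.19], [0.16, -0.12, -0.98], [0.69, 0.77, -0.08]]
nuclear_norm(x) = 1.86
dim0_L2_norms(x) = [0.81, 0.69, 0.64]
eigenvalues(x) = [1.0, -0.15, -0.7]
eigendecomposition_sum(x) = [[0.55, -0.07, -0.45], [-0.12, 0.02, 0.1], [-0.53, 0.07, 0.44]] + [[-0.06, 0.02, -0.07], [0.01, -0.00, 0.01], [-0.08, 0.02, -0.09]] + [[-0.03,-0.13,0.00], [-0.14,-0.67,0.01], [-0.01,-0.05,0.00]]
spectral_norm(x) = 1.02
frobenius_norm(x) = 1.24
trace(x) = 0.15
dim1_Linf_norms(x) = [0.52, 0.66, 0.62]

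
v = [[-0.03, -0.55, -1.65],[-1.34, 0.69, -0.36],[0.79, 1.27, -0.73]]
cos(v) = [[1.25, 1.17, -1.07], [0.35, 0.70, -1.23], [1.35, 0.5, 1.46]]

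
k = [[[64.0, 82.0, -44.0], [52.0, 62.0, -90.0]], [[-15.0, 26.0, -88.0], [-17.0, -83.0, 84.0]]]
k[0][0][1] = 82.0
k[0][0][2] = -44.0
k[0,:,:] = [[64.0, 82.0, -44.0], [52.0, 62.0, -90.0]]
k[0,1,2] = -90.0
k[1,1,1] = -83.0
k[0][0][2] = -44.0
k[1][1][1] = -83.0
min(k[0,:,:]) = -90.0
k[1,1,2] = 84.0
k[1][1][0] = -17.0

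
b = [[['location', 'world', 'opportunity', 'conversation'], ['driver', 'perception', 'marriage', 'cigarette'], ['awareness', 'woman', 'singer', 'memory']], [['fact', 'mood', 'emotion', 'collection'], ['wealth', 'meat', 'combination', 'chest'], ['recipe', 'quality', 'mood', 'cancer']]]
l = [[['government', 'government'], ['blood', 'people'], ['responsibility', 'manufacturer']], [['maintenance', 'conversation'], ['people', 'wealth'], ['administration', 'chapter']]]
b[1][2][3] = 'cancer'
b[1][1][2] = 'combination'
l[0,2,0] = 'responsibility'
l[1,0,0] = 'maintenance'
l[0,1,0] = 'blood'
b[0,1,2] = 'marriage'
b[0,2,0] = 'awareness'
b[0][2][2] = 'singer'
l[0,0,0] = 'government'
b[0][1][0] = 'driver'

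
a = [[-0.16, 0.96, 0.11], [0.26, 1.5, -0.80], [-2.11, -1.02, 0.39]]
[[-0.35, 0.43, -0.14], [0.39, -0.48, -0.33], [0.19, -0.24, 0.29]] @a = [[0.46, 0.45, -0.44], [0.51, -0.01, 0.3], [-0.70, -0.47, 0.33]]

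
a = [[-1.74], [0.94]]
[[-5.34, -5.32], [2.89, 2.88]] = a @[[3.07, 3.06]]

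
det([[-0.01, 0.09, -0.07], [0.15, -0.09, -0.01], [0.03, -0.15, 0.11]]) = -0.000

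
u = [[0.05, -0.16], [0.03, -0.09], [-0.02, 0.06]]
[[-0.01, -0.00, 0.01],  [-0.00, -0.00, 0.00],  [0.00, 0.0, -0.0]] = u@[[-0.04, 0.05, 0.01], [0.03, 0.03, -0.05]]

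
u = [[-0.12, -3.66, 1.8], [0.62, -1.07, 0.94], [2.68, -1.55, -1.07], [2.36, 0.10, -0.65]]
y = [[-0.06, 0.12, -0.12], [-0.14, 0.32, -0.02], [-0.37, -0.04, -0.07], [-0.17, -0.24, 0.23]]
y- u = [[0.06,  3.78,  -1.92],[-0.76,  1.39,  -0.96],[-3.05,  1.51,  1.00],[-2.53,  -0.34,  0.88]]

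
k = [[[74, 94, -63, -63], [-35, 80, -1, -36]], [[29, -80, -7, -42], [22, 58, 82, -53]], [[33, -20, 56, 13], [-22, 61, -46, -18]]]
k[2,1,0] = -22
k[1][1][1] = 58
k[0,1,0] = -35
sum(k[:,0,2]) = -14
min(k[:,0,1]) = -80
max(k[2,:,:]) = 61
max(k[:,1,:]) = 82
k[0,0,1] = 94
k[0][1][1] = 80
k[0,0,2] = -63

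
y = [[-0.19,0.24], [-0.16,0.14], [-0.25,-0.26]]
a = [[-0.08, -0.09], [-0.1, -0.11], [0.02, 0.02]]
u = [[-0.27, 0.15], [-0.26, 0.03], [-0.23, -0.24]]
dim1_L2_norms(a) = [0.12, 0.15, 0.03]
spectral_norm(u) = 0.44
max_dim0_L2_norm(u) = 0.44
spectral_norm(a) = 0.19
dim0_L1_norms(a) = [0.2, 0.22]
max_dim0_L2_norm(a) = 0.14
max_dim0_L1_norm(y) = 0.64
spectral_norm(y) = 0.38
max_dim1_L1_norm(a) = 0.21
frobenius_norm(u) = 0.52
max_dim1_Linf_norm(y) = 0.26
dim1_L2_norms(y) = [0.31, 0.21, 0.36]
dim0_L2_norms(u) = [0.44, 0.28]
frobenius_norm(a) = 0.19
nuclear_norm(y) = 0.73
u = y + a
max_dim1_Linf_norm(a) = 0.11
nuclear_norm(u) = 0.72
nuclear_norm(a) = 0.20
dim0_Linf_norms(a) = [0.1, 0.11]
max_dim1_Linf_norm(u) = 0.27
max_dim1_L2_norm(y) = 0.36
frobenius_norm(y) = 0.52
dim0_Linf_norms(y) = [0.25, 0.26]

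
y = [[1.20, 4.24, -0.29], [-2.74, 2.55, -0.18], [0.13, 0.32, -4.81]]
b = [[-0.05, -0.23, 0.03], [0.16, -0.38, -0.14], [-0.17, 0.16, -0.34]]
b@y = [[0.57, -0.79, -0.09], [1.22, -0.34, 0.7], [-0.69, -0.42, 1.66]]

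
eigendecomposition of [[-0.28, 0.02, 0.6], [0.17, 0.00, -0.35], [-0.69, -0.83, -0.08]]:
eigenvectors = [[-0.70+0.00j, (0.77+0j), 0.77-0.00j], [0.62+0.00j, (-0.45+0j), -0.45-0.00j], [-0.36+0.00j, (0.14+0.43j), 0.14-0.43j]]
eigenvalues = [(0.01+0j), (-0.19+0.34j), (-0.19-0.34j)]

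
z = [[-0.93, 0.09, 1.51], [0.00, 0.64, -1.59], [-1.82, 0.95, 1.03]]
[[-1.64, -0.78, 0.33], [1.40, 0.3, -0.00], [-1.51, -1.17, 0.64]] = z@[[0.22, 0.44, -0.3],[-0.15, -0.13, 0.07],[-0.94, -0.24, 0.03]]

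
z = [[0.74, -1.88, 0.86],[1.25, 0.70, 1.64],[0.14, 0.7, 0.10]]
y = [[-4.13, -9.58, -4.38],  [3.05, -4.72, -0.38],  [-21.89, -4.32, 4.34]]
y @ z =[[-15.64, -2.01, -19.7],[-3.70, -9.3, -5.16],[-20.99, 41.17, -25.48]]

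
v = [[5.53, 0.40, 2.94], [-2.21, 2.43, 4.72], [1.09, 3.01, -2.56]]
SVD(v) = [[-0.89, 0.46, -0.03], [-0.44, -0.83, 0.36], [0.14, 0.33, 0.93]] @ diag([6.381817035925318, 5.869912166201621, 3.7510321887517373]) @ [[-0.59, -0.16, -0.79], [0.8, -0.14, -0.58], [0.02, 0.98, -0.21]]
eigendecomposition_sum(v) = [[-0.18+0.00j,-0.37-0.00j,(0.95-0j)], [-0.50+0.00j,(-1.06-0j),2.67-0.00j], [0.70-0.00j,(1.48+0j),-3.75+0.00j]] + [[(2.85-1.06j),0.39-2.71j,1.00-2.20j], [-0.86+2.67j,1.74+1.82j,1.03+1.97j], [(0.19+0.86j),0.76+0.22j,(0.59+0.37j)]] + [[2.85+1.06j, 0.39+2.71j, (1+2.2j)], [(-0.86-2.67j), (1.74-1.82j), (1.03-1.97j)], [(0.19-0.86j), (0.76-0.22j), 0.59-0.37j]]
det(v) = -140.52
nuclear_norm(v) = 16.00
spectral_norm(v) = 6.38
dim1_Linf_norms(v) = [5.53, 4.72, 3.01]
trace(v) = 5.40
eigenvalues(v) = [(-4.98+0j), (5.19+1.13j), (5.19-1.13j)]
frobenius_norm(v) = 9.45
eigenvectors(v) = [[0.20+0.00j, 0.72+0.00j, 0.72-0.00j],[(0.57+0j), -0.41+0.52j, (-0.41-0.52j)],[-0.80+0.00j, -0.03+0.21j, (-0.03-0.21j)]]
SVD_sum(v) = [[3.36, 0.88, 4.47], [1.66, 0.43, 2.21], [-0.54, -0.14, -0.72]] + [[2.17,-0.38,-1.56], [-3.90,0.69,2.79], [1.55,-0.27,-1.11]] + [[-0.0, -0.10, 0.02], [0.03, 1.31, -0.28], [0.08, 3.42, -0.73]]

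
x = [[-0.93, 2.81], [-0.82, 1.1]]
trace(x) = 0.17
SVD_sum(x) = [[-1.08, 2.75], [-0.48, 1.23]] + [[0.15, 0.06], [-0.34, -0.13]]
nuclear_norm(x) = 3.63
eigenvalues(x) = [(0.09+1.13j), (0.09-1.13j)]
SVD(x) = [[-0.91,-0.41], [-0.41,0.91]] @ diag([3.2383442553197566, 0.39563428066528816]) @ [[0.37, -0.93], [-0.93, -0.37]]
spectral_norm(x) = 3.24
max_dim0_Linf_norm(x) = 2.81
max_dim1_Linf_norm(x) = 2.81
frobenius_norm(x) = 3.26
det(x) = 1.28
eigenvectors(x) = [[0.88+0.00j, 0.88-0.00j], [0.32+0.35j, 0.32-0.35j]]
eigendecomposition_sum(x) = [[-0.46+0.60j, 1.40-0.11j], [-0.41+0.03j, 0.55+0.53j]] + [[-0.46-0.60j, (1.4+0.11j)], [(-0.41-0.03j), (0.55-0.53j)]]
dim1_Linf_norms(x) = [2.81, 1.1]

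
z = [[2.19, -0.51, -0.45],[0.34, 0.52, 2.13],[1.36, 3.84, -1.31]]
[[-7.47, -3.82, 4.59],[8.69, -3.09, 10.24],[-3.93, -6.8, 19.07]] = z @ [[-2.28, -2.20, 3.81], [1.20, -1.26, 4.66], [4.15, -0.79, 3.06]]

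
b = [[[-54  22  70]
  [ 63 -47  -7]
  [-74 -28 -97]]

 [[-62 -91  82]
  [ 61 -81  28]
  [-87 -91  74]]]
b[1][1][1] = -81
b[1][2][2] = 74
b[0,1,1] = -47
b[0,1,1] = -47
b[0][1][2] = -7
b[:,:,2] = [[70, -7, -97], [82, 28, 74]]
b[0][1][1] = -47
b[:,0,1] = [22, -91]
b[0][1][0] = 63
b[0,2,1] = -28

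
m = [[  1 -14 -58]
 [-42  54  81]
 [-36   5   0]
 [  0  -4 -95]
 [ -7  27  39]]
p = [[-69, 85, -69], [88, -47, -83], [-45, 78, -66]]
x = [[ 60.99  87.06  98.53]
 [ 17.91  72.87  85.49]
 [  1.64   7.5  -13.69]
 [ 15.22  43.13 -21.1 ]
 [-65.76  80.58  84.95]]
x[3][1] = 43.13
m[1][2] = 81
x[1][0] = 17.91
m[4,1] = 27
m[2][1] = 5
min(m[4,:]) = -7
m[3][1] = -4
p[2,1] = 78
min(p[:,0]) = -69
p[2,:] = [-45, 78, -66]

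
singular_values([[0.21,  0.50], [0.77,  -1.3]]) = [1.55, 0.43]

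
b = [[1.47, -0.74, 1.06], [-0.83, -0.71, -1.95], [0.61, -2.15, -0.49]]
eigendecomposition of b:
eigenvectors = [[0.75,  -0.74,  -0.06], [-0.47,  -0.41,  0.70], [0.47,  0.53,  0.71]]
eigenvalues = [2.6, 0.31, -2.64]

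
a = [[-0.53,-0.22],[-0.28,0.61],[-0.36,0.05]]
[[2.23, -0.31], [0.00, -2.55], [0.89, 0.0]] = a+[[2.76, -0.09],[0.28, -3.16],[1.25, -0.05]]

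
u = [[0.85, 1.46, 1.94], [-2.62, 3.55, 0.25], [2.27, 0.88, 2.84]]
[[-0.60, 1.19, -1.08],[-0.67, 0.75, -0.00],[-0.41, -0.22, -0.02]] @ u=[[-6.08, 2.4, -3.93], [-2.53, 1.68, -1.11], [0.18, -1.40, -0.91]]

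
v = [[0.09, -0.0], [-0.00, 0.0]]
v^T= [[0.09, -0.0],[-0.0, 0.0]]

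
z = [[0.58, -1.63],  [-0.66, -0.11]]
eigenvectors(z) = [[0.91, 0.75], [-0.42, 0.66]]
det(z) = -1.14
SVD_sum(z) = [[0.63, -1.61], [-0.05, 0.13]] + [[-0.05,-0.02], [-0.61,-0.24]]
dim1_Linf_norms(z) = [1.63, 0.66]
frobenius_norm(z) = 1.85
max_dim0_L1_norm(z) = 1.74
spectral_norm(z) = 1.73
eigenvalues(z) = [1.33, -0.86]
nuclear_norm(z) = 2.39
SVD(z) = [[1.0,-0.08], [-0.08,-1.0]] @ diag([1.7347811134444133, 0.6569128469108824]) @ [[0.36, -0.93], [0.93, 0.36]]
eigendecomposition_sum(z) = [[0.87, -0.99], [-0.4, 0.45]] + [[-0.29, -0.64], [-0.26, -0.56]]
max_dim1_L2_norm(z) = 1.73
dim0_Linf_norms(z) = [0.66, 1.63]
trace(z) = 0.47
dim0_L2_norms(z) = [0.88, 1.63]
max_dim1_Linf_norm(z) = 1.63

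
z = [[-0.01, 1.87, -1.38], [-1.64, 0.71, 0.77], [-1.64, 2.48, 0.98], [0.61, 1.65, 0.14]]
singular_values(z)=[3.89, 2.39, 1.12]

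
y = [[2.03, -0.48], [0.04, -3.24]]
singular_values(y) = [3.3, 1.99]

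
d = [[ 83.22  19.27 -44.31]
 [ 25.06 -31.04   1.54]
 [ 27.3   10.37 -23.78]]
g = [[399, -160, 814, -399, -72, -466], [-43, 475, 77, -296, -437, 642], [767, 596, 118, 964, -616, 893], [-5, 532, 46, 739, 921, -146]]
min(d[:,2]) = -44.31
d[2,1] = 10.37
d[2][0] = 27.3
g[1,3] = -296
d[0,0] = 83.22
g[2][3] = 964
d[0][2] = -44.31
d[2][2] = -23.78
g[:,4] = [-72, -437, -616, 921]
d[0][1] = 19.27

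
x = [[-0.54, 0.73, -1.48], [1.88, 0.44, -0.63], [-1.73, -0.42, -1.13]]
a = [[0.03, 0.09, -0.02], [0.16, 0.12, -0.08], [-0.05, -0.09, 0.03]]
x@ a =[[0.17, 0.17, -0.09], [0.16, 0.28, -0.09], [-0.06, -0.1, 0.03]]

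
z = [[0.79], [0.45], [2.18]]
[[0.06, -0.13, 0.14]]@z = [[0.29]]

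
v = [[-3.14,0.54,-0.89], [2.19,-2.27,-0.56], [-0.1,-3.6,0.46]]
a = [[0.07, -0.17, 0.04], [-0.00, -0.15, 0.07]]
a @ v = [[-0.60, 0.28, 0.05],[-0.34, 0.09, 0.12]]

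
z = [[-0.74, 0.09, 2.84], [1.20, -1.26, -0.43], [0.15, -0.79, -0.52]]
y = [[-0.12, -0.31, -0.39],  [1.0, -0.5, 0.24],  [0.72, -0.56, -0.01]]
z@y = [[2.22, -1.41, 0.28], [-1.71, 0.50, -0.77], [-1.18, 0.64, -0.24]]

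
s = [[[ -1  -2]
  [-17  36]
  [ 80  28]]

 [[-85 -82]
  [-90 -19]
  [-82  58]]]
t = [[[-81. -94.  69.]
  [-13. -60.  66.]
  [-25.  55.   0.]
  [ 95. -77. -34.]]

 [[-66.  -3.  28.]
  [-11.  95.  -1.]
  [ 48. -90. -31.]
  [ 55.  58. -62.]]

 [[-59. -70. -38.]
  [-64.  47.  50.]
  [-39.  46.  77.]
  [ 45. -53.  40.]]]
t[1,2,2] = -31.0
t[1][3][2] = -62.0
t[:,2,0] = [-25.0, 48.0, -39.0]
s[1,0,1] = -82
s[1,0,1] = -82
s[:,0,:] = [[-1, -2], [-85, -82]]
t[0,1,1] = -60.0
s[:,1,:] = [[-17, 36], [-90, -19]]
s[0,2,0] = 80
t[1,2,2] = -31.0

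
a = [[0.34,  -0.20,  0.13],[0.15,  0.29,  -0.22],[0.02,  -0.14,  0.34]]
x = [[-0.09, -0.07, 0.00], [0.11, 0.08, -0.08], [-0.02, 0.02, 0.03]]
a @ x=[[-0.06, -0.04, 0.02], [0.02, 0.01, -0.03], [-0.02, -0.01, 0.02]]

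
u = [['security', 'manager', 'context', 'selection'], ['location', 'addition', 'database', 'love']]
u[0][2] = 'context'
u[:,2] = ['context', 'database']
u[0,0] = 'security'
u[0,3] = 'selection'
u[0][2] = 'context'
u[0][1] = 'manager'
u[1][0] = 'location'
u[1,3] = 'love'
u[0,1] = 'manager'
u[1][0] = 'location'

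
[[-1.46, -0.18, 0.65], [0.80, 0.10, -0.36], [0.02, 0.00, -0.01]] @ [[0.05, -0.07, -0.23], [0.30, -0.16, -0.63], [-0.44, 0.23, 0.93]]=[[-0.41, 0.28, 1.05], [0.23, -0.15, -0.58], [0.01, -0.00, -0.01]]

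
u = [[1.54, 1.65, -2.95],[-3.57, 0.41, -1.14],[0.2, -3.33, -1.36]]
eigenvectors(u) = [[0.66+0.00j, 0.66-0.00j, (0.3+0j)],[-0.15+0.59j, -0.15-0.59j, 0.52+0.00j],[-0.19-0.40j, (-0.19+0.4j), 0.80+0.00j]]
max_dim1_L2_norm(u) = 3.77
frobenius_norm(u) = 6.40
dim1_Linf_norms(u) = [2.95, 3.57, 3.33]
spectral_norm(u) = 3.94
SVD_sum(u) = [[2.45, 1.01, -0.72], [-2.44, -1.01, 0.71], [-0.62, -0.26, 0.18]] + [[-0.58, 1.22, -0.26], [-0.88, 1.85, -0.4], [1.17, -2.46, 0.53]] + [[-0.34,-0.58,-1.97], [-0.25,-0.43,-1.46], [-0.35,-0.61,-2.07]]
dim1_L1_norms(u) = [6.14, 5.12, 4.89]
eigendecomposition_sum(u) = [[0.95+1.42j, 1.10-1.04j, -1.07+0.14j], [(-1.48+0.52j), (0.67+1.21j), (0.12-0.98j)], [(0.58-0.98j), (-0.94-0.36j), 0.39+0.60j]] + [[0.95-1.42j,1.10+1.04j,-1.07-0.14j], [(-1.48-0.52j),0.67-1.21j,0.12+0.98j], [0.58+0.98j,-0.94+0.36j,0.39-0.60j]] + [[-0.36+0.00j, -0.55-0.00j, -0.81+0.00j], [-0.62+0.00j, -0.94-0.00j, (-1.39+0j)], [-0.95+0.00j, (-1.45-0j), -2.14+0.00j]]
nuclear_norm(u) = 11.07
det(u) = -49.92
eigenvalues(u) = [(2.01+3.23j), (2.01-3.23j), (-3.44+0j)]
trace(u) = 0.59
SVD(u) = [[-0.70, -0.37, 0.61], [0.69, -0.56, 0.45], [0.18, 0.74, 0.65]] @ diag([3.942606176163914, 3.7358541629590403, 3.38924035925099]) @ [[-0.89, -0.37, 0.26], [0.42, -0.89, 0.19], [-0.16, -0.28, -0.95]]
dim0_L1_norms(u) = [5.31, 5.39, 5.45]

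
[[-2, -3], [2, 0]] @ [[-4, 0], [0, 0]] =[[8, 0], [-8, 0]]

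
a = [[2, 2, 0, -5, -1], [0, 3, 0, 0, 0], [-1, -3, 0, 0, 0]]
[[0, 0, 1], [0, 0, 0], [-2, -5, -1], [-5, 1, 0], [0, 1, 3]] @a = [[-1, -3, 0, 0, 0], [0, 0, 0, 0, 0], [-3, -16, 0, 10, 2], [-10, -7, 0, 25, 5], [-3, -6, 0, 0, 0]]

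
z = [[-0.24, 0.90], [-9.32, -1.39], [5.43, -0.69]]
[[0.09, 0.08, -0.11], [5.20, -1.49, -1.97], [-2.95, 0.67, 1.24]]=z @ [[-0.55,0.14,0.22], [-0.05,0.13,-0.06]]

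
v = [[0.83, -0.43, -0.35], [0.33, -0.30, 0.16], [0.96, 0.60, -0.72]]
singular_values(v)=[1.52, 0.82, 0.19]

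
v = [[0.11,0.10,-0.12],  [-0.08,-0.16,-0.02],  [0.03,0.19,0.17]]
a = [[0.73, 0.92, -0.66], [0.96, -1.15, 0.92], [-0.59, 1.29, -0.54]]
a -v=[[0.62, 0.82, -0.54],[1.04, -0.99, 0.94],[-0.62, 1.1, -0.71]]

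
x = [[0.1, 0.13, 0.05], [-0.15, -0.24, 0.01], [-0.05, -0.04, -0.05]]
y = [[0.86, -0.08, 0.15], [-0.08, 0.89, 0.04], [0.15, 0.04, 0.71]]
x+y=[[0.96,  0.05,  0.2], [-0.23,  0.65,  0.05], [0.10,  0.0,  0.66]]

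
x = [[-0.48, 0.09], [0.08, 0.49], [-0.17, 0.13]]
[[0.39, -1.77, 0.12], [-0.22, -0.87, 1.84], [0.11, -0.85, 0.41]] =x@[[-0.88, 3.25, 0.43], [-0.31, -2.3, 3.68]]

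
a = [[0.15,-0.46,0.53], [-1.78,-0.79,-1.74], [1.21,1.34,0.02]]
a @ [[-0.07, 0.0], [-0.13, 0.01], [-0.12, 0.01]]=[[-0.01, 0.00], [0.44, -0.03], [-0.26, 0.01]]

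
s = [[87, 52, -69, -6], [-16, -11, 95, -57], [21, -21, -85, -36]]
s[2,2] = -85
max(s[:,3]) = -6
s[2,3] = -36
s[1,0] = -16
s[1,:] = [-16, -11, 95, -57]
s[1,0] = -16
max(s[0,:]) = 87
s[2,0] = 21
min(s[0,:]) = -69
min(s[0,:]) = -69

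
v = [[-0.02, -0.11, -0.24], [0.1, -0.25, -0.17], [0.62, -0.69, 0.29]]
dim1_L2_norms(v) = [0.26, 0.32, 0.97]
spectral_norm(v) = 0.99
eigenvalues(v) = [0.14, 0.08, -0.19]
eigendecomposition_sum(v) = [[-1.29, 1.33, -0.54], [-0.88, 0.91, -0.37], [1.24, -1.28, 0.51]] + [[0.96,-0.97,0.31],[0.65,-0.65,0.21],[-0.69,0.7,-0.22]] + [[0.31, -0.47, -0.01], [0.33, -0.5, -0.01], [0.07, -0.11, -0.00]]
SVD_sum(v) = [[0.01, -0.01, 0.0], [0.13, -0.15, 0.05], [0.61, -0.71, 0.24]] + [[-0.03, -0.11, -0.24], [-0.03, -0.1, -0.22], [0.01, 0.02, 0.05]] + [[0.0, 0.0, -0.00], [-0.00, -0.0, 0.0], [0.0, 0.0, -0.0]]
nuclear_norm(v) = 1.36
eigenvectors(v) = [[0.65, -0.71, -0.68],[0.44, -0.48, -0.72],[-0.62, 0.51, -0.16]]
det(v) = -0.00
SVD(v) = [[0.01,-0.73,0.69], [0.21,-0.67,-0.71], [0.98,0.15,0.14]] @ diag([0.9917401631522132, 0.36403144171397217, 0.005705982340326139]) @ [[0.63, -0.73, 0.25], [0.11, 0.40, 0.91], [0.77, 0.55, -0.33]]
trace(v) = 0.02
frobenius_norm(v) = 1.06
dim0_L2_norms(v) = [0.63, 0.74, 0.41]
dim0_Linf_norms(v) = [0.62, 0.69, 0.29]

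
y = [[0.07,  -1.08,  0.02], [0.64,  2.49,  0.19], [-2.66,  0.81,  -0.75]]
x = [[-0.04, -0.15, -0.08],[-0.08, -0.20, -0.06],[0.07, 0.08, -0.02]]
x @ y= [[0.11, -0.4, 0.03], [0.03, -0.46, 0.01], [0.11, 0.11, 0.03]]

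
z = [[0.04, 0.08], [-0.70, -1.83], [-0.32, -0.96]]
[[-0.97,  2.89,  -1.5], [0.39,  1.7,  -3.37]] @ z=[[-1.58, -3.93],[-0.10, 0.16]]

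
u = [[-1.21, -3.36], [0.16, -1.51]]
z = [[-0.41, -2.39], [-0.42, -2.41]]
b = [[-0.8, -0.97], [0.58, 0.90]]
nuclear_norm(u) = 4.45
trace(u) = -2.72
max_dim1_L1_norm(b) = 1.77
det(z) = -0.02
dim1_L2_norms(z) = [2.42, 2.45]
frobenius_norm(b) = 1.65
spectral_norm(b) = 1.65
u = z + b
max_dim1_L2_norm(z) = 2.45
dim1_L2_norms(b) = [1.26, 1.07]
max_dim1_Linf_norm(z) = 2.41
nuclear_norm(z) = 3.45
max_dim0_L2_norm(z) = 3.39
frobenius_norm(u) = 3.88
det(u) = 2.36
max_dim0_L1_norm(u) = 4.87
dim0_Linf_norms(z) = [0.42, 2.41]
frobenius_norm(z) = 3.44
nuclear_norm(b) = 1.74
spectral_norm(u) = 3.83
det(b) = -0.16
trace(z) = -2.82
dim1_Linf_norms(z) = [2.39, 2.41]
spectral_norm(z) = 3.44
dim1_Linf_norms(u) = [3.36, 1.51]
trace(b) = 0.10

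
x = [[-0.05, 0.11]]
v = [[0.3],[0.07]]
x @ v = [[-0.01]]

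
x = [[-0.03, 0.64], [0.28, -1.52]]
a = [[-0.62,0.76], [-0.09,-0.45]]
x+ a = [[-0.65, 1.4], [0.19, -1.97]]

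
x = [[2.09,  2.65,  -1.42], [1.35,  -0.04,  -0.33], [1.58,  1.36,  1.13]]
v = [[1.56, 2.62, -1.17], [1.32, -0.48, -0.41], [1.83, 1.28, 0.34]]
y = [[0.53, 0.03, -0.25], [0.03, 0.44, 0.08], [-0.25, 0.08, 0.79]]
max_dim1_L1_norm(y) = 1.12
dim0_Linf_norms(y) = [0.53, 0.44, 0.79]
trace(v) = 1.42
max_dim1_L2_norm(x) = 3.66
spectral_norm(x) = 4.12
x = y + v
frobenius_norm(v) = 4.23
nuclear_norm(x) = 6.86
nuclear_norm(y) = 1.76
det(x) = -7.28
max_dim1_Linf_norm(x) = 2.65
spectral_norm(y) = 0.95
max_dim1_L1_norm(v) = 5.35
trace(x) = 3.18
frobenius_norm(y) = 1.11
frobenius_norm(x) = 4.58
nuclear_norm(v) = 6.31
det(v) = -5.58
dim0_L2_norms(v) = [2.74, 2.96, 1.29]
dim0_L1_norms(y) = [0.81, 0.55, 1.12]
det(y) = 0.15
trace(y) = 1.76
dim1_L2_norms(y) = [0.59, 0.45, 0.83]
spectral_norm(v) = 3.83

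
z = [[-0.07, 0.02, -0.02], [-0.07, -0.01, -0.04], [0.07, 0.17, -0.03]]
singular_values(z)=[0.19, 0.1, 0.02]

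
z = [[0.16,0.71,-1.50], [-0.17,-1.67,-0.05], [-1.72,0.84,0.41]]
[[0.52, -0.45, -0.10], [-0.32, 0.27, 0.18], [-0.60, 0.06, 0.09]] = z@[[0.37, -0.06, -0.10], [0.16, -0.16, -0.1], [-0.23, 0.22, 0.01]]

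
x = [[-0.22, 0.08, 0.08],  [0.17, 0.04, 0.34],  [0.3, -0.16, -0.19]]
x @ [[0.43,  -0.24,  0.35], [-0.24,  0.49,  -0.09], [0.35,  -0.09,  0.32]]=[[-0.09, 0.08, -0.06], [0.18, -0.05, 0.16], [0.10, -0.13, 0.06]]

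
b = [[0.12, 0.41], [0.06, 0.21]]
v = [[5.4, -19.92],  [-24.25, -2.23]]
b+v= [[5.52, -19.51], [-24.19, -2.02]]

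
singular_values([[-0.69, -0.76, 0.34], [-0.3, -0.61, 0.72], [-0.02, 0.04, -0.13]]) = [1.42, 0.41, 0.0]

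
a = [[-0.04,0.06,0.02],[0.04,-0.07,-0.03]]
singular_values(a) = [0.11, 0.01]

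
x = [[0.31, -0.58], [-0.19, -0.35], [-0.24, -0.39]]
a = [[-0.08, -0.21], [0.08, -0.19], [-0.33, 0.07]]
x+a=[[0.23, -0.79], [-0.11, -0.54], [-0.57, -0.32]]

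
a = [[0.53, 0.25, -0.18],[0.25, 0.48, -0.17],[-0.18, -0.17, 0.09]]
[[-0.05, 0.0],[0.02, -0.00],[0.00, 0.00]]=a @ [[-0.21,0.01], [0.05,0.0], [-0.29,0.02]]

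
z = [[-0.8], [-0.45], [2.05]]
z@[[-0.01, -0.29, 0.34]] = [[0.01, 0.23, -0.27], [0.00, 0.13, -0.15], [-0.02, -0.59, 0.7]]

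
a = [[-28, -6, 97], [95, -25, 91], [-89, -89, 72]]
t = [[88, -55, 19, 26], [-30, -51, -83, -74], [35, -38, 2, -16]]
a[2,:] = [-89, -89, 72]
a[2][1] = -89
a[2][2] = 72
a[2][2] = 72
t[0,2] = 19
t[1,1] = -51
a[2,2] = 72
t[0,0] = 88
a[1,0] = 95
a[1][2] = 91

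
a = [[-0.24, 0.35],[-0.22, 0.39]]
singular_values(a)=[0.62, 0.03]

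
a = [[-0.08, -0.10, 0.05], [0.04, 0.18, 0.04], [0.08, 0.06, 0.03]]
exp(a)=[[0.92, -0.10, 0.05], [0.04, 1.2, 0.05], [0.08, 0.06, 1.03]]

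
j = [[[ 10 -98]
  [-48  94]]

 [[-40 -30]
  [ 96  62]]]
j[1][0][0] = -40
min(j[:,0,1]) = -98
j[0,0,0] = 10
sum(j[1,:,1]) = 32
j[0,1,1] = 94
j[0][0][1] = -98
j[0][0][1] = -98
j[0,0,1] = -98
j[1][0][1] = -30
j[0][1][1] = 94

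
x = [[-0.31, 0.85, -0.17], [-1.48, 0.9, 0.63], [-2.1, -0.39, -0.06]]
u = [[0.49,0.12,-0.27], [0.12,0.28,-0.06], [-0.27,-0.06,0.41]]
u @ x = [[0.24, 0.63, 0.01], [-0.33, 0.38, 0.16], [-0.69, -0.44, -0.02]]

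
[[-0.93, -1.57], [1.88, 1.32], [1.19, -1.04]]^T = [[-0.93, 1.88, 1.19], [-1.57, 1.32, -1.04]]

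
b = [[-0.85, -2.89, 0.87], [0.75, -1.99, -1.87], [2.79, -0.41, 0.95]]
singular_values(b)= [3.55, 3.02, 2.24]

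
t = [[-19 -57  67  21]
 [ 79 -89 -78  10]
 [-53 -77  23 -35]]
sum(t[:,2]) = 12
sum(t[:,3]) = -4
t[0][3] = 21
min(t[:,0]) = -53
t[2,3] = -35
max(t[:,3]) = 21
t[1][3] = 10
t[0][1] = -57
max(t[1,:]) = 79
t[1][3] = 10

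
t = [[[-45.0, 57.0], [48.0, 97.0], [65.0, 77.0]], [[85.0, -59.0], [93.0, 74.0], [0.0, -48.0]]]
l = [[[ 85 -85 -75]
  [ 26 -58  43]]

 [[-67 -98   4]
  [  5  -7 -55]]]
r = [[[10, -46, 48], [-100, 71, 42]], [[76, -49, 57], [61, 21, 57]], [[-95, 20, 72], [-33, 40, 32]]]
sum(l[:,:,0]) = 49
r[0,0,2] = 48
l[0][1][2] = 43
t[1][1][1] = 74.0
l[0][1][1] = -58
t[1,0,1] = -59.0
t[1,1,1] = 74.0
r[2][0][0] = -95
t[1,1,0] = 93.0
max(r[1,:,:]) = 76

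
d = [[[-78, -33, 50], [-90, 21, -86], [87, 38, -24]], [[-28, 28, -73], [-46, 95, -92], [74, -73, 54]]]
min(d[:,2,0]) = 74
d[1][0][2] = -73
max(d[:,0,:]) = 50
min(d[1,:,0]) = -46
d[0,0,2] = 50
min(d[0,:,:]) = -90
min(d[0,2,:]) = -24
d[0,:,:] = [[-78, -33, 50], [-90, 21, -86], [87, 38, -24]]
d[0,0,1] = -33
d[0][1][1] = 21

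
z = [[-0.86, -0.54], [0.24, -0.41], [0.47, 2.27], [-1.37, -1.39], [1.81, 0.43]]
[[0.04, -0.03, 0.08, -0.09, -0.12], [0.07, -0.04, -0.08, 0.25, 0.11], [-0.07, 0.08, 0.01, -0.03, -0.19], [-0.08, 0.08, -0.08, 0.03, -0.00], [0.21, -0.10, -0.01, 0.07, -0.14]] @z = [[-0.10,  0.25], [-0.25,  -0.50], [-0.22,  -0.01], [0.01,  -0.21], [-0.56,  -0.25]]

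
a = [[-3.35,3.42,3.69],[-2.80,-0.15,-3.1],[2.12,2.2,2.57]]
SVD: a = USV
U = [[0.81,0.56,-0.16],  [-0.34,0.69,0.64],  [0.47,-0.47,0.75]]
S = [6.58, 5.01, 1.24]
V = [[-0.12, 0.59, 0.80], [-0.95, 0.15, -0.25], [0.27, 0.79, -0.54]]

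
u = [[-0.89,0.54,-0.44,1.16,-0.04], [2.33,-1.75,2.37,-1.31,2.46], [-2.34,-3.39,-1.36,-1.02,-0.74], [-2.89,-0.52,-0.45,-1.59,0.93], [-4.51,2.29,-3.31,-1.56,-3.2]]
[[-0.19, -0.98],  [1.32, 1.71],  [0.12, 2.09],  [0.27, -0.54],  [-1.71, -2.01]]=u@[[0.05,0.46], [-0.15,-0.72], [0.04,-0.27], [-0.03,-0.26], [0.33,-0.13]]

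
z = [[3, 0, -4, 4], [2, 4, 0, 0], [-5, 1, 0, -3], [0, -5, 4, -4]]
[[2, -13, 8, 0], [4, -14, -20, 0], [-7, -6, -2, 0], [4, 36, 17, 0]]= z@[[2, 1, 0, 0], [0, -4, -5, 0], [0, 3, -3, 0], [-1, -1, -1, 0]]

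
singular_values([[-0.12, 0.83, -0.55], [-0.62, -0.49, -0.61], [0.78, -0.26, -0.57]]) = [1.0, 1.0, 0.99]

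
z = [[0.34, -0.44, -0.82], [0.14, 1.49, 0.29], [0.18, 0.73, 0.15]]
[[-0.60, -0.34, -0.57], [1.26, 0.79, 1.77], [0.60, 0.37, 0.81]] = z @ [[-0.18, -0.16, -0.48], [0.82, 0.53, 1.27], [0.22, 0.07, -0.19]]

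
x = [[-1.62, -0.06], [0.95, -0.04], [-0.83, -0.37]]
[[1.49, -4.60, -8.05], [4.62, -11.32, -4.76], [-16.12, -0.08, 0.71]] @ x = [[-0.1, 3.07], [-14.29, 1.94], [25.45, 0.71]]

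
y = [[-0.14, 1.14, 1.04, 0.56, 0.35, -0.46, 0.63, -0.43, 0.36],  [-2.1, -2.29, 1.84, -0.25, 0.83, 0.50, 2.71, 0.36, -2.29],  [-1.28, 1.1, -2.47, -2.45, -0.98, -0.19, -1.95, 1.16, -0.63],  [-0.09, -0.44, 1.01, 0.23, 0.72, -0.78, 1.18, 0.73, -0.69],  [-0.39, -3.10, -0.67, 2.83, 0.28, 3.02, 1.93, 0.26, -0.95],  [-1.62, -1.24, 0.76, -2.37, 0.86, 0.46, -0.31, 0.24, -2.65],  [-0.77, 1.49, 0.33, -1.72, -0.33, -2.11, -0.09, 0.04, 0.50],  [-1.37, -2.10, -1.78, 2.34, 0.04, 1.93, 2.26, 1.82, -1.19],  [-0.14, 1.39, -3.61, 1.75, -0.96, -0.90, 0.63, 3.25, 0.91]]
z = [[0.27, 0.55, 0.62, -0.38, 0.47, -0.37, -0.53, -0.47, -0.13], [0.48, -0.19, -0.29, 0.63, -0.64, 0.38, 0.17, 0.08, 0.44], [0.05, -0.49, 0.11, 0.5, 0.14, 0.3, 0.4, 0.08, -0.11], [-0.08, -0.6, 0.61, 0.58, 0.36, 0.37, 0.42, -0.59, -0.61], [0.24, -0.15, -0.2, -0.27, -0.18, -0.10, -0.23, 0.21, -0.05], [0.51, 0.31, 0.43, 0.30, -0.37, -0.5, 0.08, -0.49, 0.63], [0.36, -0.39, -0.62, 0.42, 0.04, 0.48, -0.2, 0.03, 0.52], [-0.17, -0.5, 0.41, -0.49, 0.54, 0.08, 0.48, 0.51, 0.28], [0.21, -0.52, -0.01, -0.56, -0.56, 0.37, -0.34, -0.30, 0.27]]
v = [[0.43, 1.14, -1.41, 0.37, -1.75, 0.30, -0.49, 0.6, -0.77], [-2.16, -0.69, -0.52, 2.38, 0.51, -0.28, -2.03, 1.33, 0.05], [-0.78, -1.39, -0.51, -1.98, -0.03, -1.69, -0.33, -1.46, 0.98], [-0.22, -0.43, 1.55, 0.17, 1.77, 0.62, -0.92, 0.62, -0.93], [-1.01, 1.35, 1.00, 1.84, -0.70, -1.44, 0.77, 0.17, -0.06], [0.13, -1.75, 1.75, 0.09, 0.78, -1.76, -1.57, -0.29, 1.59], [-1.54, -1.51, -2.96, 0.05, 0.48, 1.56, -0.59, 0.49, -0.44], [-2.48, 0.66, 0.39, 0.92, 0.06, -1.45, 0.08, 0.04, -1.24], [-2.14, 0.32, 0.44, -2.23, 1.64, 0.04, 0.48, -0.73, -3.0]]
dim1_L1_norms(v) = [7.26, 9.95, 9.15, 7.23, 8.34, 9.71, 9.62, 7.32, 11.02]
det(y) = -0.00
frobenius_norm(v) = 11.05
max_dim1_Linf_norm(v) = 3.0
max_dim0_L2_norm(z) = 1.42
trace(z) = 0.67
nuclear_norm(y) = 27.97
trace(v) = -6.61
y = v @ z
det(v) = -0.02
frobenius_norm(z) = 3.55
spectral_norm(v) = 5.51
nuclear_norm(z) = 8.95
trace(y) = -1.29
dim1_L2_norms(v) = [2.82, 4.16, 3.57, 2.88, 3.23, 3.86, 4.11, 3.35, 4.72]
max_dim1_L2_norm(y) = 5.67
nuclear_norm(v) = 26.18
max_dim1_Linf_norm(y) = 3.61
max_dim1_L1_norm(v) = 11.02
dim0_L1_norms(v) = [10.89, 9.24, 10.53, 10.03, 7.72, 9.14, 7.26, 5.73, 9.06]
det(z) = -0.02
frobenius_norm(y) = 13.35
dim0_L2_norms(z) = [0.91, 1.32, 1.28, 1.42, 1.25, 1.07, 1.04, 1.1, 1.19]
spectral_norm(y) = 8.91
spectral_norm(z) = 1.96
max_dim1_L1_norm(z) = 4.22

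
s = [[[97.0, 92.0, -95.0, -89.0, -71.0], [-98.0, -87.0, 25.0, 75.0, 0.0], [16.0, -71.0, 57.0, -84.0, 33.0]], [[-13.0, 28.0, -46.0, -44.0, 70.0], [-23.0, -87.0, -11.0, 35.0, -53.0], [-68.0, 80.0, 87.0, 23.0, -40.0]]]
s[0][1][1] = -87.0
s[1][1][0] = -23.0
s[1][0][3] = -44.0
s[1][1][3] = 35.0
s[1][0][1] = 28.0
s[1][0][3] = -44.0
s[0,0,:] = [97.0, 92.0, -95.0, -89.0, -71.0]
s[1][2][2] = 87.0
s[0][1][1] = -87.0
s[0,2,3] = -84.0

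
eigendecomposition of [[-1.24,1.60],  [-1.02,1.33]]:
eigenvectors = [[-0.81, -0.75],[-0.58, -0.66]]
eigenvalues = [-0.09, 0.18]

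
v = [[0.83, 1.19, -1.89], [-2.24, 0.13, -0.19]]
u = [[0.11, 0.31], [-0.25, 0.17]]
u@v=[[-0.6, 0.17, -0.27], [-0.59, -0.28, 0.44]]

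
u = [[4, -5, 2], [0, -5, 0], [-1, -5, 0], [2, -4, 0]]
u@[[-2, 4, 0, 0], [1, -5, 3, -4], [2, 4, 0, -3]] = [[-9, 49, -15, 14], [-5, 25, -15, 20], [-3, 21, -15, 20], [-8, 28, -12, 16]]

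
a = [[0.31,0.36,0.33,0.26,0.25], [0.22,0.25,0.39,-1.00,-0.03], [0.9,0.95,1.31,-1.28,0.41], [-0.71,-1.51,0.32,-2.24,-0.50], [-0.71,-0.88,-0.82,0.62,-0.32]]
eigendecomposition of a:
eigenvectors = [[0.15, 0.18, -0.64, -0.72, -0.44], [-0.3, 0.28, 0.64, 0.37, 0.15], [-0.27, 0.78, -0.34, 0.46, -0.24], [-0.9, -0.01, -0.26, 0.13, -0.18], [0.08, -0.53, 0.02, -0.35, 0.83]]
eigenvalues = [-2.49, 1.58, 0.22, -0.01, 0.0]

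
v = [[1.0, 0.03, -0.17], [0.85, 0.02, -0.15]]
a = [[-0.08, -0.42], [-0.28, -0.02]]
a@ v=[[-0.44, -0.01, 0.08],[-0.3, -0.01, 0.05]]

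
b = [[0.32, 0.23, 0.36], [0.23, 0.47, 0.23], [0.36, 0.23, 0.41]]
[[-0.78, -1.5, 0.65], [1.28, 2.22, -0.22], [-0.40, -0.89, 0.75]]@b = [[-0.36, -0.73, -0.36], [0.84, 1.29, 0.88], [-0.06, -0.34, -0.04]]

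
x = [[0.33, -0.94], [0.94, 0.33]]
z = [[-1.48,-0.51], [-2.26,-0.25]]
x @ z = [[1.64, 0.07], [-2.14, -0.56]]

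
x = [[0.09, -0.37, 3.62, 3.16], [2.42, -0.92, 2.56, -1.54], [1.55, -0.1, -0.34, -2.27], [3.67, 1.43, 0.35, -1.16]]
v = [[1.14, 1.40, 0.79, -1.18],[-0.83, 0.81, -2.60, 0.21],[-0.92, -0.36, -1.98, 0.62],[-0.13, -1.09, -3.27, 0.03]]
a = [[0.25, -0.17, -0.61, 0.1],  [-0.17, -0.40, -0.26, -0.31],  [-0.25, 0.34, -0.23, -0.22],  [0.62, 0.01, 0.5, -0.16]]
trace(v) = -0.00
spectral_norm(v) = 4.95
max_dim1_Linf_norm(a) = 0.62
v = x @ a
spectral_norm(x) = 5.65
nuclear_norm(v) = 8.37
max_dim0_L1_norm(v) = 8.64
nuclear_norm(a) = 2.51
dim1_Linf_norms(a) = [0.61, 0.4, 0.34, 0.62]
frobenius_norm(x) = 7.97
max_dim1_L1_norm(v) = 4.52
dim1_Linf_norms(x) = [3.62, 2.56, 2.27, 3.67]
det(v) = -0.07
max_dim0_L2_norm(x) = 4.66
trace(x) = -2.33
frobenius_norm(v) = 5.53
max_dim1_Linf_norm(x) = 3.67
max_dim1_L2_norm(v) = 3.45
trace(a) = -0.54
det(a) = -0.12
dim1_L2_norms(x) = [4.82, 3.95, 2.77, 4.12]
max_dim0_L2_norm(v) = 4.69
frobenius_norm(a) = 1.33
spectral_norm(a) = 0.96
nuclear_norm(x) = 13.04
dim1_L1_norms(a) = [1.13, 1.14, 1.04, 1.29]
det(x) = 0.17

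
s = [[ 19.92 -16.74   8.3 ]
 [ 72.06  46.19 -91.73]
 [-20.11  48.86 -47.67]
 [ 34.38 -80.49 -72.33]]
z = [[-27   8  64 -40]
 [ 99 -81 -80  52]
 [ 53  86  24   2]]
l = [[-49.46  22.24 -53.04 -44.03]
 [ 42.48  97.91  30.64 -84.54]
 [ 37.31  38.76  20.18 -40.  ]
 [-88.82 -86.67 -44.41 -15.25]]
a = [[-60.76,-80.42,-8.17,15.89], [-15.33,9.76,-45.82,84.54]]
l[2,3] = -40.0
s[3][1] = -80.49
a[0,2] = -8.17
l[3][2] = -44.41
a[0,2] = -8.17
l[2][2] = 20.18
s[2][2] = -47.67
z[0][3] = -40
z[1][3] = 52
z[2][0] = 53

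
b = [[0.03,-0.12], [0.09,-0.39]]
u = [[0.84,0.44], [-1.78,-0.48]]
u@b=[[0.06,-0.27], [-0.10,0.4]]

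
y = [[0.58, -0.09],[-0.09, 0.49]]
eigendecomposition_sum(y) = [[0.46, -0.28], [-0.28, 0.18]] + [[0.12, 0.19], [0.19, 0.31]]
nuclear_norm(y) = 1.07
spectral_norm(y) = 0.64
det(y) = 0.28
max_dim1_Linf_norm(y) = 0.58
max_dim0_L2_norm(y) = 0.59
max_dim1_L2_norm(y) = 0.59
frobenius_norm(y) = 0.77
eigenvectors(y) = [[0.85, 0.53], [-0.53, 0.85]]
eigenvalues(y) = [0.64, 0.43]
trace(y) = 1.07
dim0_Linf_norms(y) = [0.58, 0.49]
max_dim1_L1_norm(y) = 0.67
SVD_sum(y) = [[0.46, -0.28], [-0.28, 0.18]] + [[0.12, 0.19], [0.19, 0.31]]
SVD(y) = [[-0.85, 0.53],[0.53, 0.85]] @ diag([0.6356230589874905, 0.4343769410125095]) @ [[-0.85, 0.53],[0.53, 0.85]]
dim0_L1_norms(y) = [0.67, 0.58]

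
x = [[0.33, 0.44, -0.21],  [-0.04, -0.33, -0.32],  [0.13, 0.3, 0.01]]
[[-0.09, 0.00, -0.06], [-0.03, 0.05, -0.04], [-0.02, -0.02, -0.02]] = x@[[-0.31, 0.18, 0.04], [0.06, -0.14, -0.08], [0.06, -0.03, 0.2]]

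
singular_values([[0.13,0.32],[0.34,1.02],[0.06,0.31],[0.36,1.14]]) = [1.67, 0.05]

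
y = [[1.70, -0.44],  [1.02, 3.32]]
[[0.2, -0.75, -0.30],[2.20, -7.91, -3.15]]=y @ [[0.27,-0.98,-0.39], [0.58,-2.08,-0.83]]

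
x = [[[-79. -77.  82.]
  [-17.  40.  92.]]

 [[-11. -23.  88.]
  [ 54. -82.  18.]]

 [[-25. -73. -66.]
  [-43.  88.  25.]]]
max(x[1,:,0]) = 54.0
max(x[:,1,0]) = 54.0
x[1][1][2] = 18.0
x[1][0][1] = -23.0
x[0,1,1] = 40.0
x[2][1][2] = 25.0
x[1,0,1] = -23.0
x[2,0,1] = -73.0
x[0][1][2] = 92.0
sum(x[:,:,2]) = 239.0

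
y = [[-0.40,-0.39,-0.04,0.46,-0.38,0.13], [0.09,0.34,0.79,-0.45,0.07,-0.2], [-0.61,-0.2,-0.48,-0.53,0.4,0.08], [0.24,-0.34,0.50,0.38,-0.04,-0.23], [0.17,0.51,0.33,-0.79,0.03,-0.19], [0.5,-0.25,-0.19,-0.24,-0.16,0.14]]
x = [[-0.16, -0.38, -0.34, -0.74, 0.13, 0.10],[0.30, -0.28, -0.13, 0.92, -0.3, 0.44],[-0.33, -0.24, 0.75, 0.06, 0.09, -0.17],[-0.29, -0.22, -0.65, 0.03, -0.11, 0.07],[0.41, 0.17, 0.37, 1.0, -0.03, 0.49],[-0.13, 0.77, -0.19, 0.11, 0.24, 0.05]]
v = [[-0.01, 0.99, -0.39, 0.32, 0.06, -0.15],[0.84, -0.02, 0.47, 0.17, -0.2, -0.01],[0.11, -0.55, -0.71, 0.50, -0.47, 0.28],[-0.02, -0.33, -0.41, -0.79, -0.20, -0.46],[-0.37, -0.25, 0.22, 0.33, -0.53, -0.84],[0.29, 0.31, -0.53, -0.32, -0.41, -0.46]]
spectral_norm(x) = 1.78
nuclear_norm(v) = 5.96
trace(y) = 0.01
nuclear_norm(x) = 4.76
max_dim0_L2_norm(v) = 1.25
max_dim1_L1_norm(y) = 2.3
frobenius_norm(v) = 2.66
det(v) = 0.15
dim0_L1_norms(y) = [2.01, 2.03, 2.33, 2.85, 1.08, 0.97]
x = y @ v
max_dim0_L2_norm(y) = 1.23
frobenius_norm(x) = 2.41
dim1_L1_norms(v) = [1.92, 1.71, 2.62, 2.21, 2.54, 2.32]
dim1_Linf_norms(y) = [0.46, 0.79, 0.61, 0.5, 0.79, 0.5]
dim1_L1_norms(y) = [1.8, 1.94, 2.3, 1.73, 2.02, 1.48]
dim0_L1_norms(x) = [1.62, 2.06, 2.43, 2.86, 0.9, 1.32]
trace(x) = 0.36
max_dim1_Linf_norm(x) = 1.0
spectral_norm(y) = 1.52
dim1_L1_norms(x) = [1.85, 2.37, 1.64, 1.37, 2.47, 1.49]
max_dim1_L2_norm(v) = 1.17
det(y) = 0.04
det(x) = 0.01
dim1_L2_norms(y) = [0.83, 1.0, 1.04, 0.79, 1.03, 0.67]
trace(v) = -2.52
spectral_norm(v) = 1.41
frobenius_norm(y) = 2.21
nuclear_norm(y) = 4.58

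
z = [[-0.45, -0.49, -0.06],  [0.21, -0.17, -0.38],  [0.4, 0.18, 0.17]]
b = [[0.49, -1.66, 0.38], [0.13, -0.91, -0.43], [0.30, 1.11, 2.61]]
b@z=[[-0.42, 0.11, 0.67],[-0.42, 0.01, 0.26],[1.14, 0.13, 0.00]]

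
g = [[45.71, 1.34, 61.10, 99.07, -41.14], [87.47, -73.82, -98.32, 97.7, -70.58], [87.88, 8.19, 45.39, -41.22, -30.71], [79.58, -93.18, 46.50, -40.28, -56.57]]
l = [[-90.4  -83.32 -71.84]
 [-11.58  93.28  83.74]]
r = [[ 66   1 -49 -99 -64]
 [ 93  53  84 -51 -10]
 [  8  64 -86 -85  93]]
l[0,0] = -90.4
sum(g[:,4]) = -199.0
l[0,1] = -83.32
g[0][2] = 61.1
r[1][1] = 53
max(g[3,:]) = 79.58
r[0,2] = -49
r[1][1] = 53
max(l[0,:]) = -71.84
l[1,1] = 93.28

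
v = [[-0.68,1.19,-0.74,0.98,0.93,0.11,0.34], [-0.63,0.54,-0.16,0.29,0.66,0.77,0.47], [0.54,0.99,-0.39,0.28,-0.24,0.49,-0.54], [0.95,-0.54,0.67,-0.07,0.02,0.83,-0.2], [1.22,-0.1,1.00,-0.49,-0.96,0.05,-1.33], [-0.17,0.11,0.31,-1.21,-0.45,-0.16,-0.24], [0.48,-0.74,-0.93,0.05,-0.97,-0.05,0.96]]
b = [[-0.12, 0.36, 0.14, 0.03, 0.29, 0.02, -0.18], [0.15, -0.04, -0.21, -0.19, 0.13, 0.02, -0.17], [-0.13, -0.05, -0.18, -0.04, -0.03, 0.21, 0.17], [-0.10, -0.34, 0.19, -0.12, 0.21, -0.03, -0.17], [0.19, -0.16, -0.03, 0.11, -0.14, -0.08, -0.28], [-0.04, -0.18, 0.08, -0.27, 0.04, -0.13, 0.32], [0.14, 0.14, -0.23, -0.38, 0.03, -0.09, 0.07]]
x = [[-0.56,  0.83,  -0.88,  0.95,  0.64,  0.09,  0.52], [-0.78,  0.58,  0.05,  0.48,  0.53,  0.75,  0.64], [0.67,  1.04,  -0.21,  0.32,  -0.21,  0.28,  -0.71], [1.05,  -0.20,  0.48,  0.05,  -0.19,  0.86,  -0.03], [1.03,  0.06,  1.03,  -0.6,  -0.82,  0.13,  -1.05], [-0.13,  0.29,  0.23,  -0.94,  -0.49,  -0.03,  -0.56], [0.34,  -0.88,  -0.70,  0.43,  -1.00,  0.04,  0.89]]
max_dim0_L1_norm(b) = 1.36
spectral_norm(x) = 3.12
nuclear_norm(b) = 2.72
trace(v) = -0.76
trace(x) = -0.10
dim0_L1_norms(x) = [4.56, 3.88, 3.58, 3.77, 3.88, 2.18, 4.4]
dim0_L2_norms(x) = [1.91, 1.73, 1.63, 1.63, 1.64, 1.19, 1.84]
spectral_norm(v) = 3.36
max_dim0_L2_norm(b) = 0.57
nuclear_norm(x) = 9.45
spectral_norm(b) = 0.66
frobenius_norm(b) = 1.21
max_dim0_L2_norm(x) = 1.91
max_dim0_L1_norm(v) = 4.67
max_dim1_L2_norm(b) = 0.53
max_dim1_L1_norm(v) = 5.15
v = b + x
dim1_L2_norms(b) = [0.53, 0.39, 0.36, 0.5, 0.42, 0.48, 0.5]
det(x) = 0.22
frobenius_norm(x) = 4.41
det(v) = 0.50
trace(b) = -0.66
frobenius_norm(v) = 4.66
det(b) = -0.00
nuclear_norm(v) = 9.93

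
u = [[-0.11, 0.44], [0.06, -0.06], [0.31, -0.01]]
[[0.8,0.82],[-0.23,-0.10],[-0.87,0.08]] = u@[[-2.76, 0.32], [1.13, 1.95]]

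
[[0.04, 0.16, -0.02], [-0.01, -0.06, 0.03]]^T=[[0.04, -0.01], [0.16, -0.06], [-0.02, 0.03]]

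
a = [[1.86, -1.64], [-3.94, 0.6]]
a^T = [[1.86,-3.94], [-1.64,0.60]]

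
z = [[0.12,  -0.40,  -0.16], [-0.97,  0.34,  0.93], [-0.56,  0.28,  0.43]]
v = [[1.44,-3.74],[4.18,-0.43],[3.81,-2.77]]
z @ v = [[-2.11, 0.17], [3.57, 0.91], [2.00, 0.78]]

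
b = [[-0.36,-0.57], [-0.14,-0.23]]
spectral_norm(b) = 0.73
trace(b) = -0.59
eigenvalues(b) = [-0.58, -0.01]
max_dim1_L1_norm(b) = 0.93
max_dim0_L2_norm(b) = 0.61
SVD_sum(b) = [[-0.36,-0.57], [-0.14,-0.23]] + [[-0.00, 0.00],[0.00, -0.00]]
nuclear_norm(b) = 0.73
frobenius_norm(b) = 0.73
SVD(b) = [[-0.93, -0.37], [-0.37, 0.93]] @ diag([0.7259358936212511, 0.004132596316507843]) @ [[0.53, 0.85], [0.85, -0.53]]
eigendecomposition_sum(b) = [[-0.36, -0.58], [-0.14, -0.23]] + [[-0.00,0.01], [0.00,-0.00]]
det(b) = 0.00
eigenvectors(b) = [[-0.93,0.85],  [-0.37,-0.53]]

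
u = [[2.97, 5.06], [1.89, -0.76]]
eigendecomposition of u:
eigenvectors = [[0.95, -0.68], [0.33, 0.73]]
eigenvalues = [4.72, -2.51]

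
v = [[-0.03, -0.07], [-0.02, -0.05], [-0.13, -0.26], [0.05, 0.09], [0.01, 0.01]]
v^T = [[-0.03, -0.02, -0.13, 0.05, 0.01], [-0.07, -0.05, -0.26, 0.09, 0.01]]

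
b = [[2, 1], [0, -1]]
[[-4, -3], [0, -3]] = b @[[-2, -3], [0, 3]]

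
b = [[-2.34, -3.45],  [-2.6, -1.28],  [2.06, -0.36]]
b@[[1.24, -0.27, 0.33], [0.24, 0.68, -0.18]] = [[-3.73, -1.71, -0.15], [-3.53, -0.17, -0.63], [2.47, -0.80, 0.74]]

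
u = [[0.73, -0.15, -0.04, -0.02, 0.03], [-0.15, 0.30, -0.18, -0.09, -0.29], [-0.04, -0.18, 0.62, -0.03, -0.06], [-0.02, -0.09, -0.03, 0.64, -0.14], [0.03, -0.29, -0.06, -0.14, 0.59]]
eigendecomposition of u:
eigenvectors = [[-0.17,  -0.58,  -0.4,  -0.65,  0.22], [-0.78,  0.45,  -0.25,  0.06,  0.34], [-0.3,  -0.11,  -0.39,  0.14,  -0.85], [-0.23,  0.25,  0.6,  -0.65,  -0.33], [-0.46,  -0.61,  0.52,  0.37,  0.06]]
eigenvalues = [0.0, 0.88, 0.59, 0.71, 0.69]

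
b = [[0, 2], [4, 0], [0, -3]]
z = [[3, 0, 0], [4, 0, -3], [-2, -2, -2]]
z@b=[[0, 6], [0, 17], [-8, 2]]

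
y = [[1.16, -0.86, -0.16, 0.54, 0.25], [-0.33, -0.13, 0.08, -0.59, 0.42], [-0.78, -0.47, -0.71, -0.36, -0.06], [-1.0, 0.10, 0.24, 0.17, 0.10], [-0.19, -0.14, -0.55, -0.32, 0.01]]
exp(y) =[[2.79, -1.38, -0.21, 1.40, 0.26],  [-0.12, 0.92, -0.08, -0.73, 0.34],  [-0.78, -0.01, 0.53, -0.43, -0.19],  [-2.03, 0.71, 0.27, 0.52, -0.03],  [0.15, -0.05, -0.42, -0.24, 1.00]]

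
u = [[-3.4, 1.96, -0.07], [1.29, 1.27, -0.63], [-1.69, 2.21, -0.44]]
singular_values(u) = [4.74, 2.12, 0.0]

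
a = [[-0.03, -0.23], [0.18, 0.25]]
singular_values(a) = [0.37, 0.09]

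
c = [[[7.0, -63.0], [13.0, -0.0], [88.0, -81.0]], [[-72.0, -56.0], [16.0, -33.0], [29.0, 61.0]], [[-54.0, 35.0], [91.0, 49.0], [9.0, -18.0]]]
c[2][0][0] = -54.0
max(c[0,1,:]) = 13.0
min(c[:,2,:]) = -81.0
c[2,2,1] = -18.0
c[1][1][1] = -33.0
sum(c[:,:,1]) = -106.0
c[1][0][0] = -72.0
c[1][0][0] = -72.0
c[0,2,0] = 88.0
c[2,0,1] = 35.0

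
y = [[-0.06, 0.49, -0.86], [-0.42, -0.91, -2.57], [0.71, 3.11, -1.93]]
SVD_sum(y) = [[0.13, 0.66, -0.65], [0.15, 0.77, -0.76], [0.49, 2.56, -2.53]] + [[-0.07, -0.20, -0.22], [-0.59, -1.67, -1.81], [0.19, 0.55, 0.60]] + [[-0.12,  0.03,  0.01],[0.02,  -0.01,  -0.0],[0.02,  -0.01,  -0.00]]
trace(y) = -2.90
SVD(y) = [[-0.24, -0.11, -0.96], [-0.28, -0.94, 0.18], [-0.93, 0.31, 0.19]] @ diag([3.906309431024837, 2.6868201169526826, 0.12467673489778919]) @ [[-0.14, -0.71, 0.70], [0.23, 0.66, 0.71], [0.96, -0.26, -0.07]]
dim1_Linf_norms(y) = [0.86, 2.57, 3.11]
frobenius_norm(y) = 4.74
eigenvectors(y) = [[(0.96+0j), (0.17+0.12j), (0.17-0.12j)], [(-0.26+0j), (0.09+0.65j), (0.09-0.65j)], [(-0.08+0j), (0.73+0j), 0.73-0.00j]]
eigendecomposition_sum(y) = [[(-0.12+0j), (0.02+0j), (0.02+0j)], [0.03-0.00j, (-0.01-0j), (-0.01-0j)], [0.01-0.00j, -0.00-0.00j, -0.00-0.00j]] + [[0.03+0.13j, 0.23+0.43j, -0.44+0.13j], [-0.23+0.35j, (-0.45+1.48j), -1.28-0.71j], [0.35+0.30j, (1.56+0.72j), (-0.96+1.3j)]] + [[0.03-0.13j,0.23-0.43j,(-0.44-0.13j)], [-0.23-0.35j,(-0.45-1.48j),(-1.28+0.71j)], [(0.35-0.3j),(1.56-0.72j),(-0.96-1.3j)]]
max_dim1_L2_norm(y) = 3.73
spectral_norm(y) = 3.91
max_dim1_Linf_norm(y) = 3.11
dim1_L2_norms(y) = [0.99, 2.76, 3.73]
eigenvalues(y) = [(-0.13+0j), (-1.39+2.91j), (-1.39-2.91j)]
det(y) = -1.31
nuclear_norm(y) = 6.72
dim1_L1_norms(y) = [1.41, 3.9, 5.75]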